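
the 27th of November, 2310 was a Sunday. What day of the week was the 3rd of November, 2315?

November 27, 2310 → November 27, 2311: 365 days.
November 27, 2311 → November 27, 2312: 366 days (2312 is a leap year).
November 27, 2312 → November 27, 2313: 365 days.
November 27, 2313 → November 27, 2314: 365 days.
November 2314: 30 − 27 = 3 days remain.
Then 11 full months totalling 335 days.
November 1–3, 2315: 3 days.
Residual: 341 days.
Total: 1802 days.
1802 mod 7 = 3, so 3 days after Sunday is Wednesday.

Wednesday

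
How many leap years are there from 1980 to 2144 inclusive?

Years divisible by 4: 1980, 1984, …, 2144 — 42 in all.
Of these, 2100 is divisible by 100 but not 400, so not leap.
2000 is divisible by 400, so still leap.
Leap years: 42 − 1 = 41.

41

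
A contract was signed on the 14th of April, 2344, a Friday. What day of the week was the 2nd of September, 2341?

Tuesday

Count forward from the earlier date (September 2, 2341) to the later (April 14, 2344):
Day-of-year of September 2, 2341: 245.
Day-of-year of April 14, 2344: 105.
2341 has 365 days, so 365 − 245 = 120 days remain in 2341.
Full years: 2342: 365; 2343: 365. Sum = 730.
Total: 120 + 730 + 105 = 955 days.
955 mod 7 = 3, so 3 days before Friday is Tuesday.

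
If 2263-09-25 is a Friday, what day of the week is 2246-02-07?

Saturday

Count forward from the earlier date (February 7, 2246) to the later (September 25, 2263):
From February 7, 2246 to February 7, 2263: 17 years, of which 4 contain a Feb 29 — 13×365 + 4×366 = 6209 days.
February 2263: 28 − 7 = 21 days remain (2263 is not a leap year, so February has 28 days).
Then March (31), April (30), May (31), June (30), July (31), August (31): 31 + 30 + 31 + 30 + 31 + 31 = 184 days.
September 1–25, 2263: 25 days.
Residual: 230 days.
Total: 6439 days.
6439 mod 7 = 6, so 6 days before Friday is Saturday.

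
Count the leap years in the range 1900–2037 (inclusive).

34

Years divisible by 4: 1900, 1904, …, 2036 — 35 in all.
Of these, 1900 is divisible by 100 but not 400, so not leap.
2000 is divisible by 400, so still leap.
Leap years: 35 − 1 = 34.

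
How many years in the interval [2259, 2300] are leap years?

Years divisible by 4 in [2259, 2300]: 2260, 2264, 2268, 2272, 2276, 2280, 2284, 2288, 2292, 2296, 2300.
Of these, 2300 is divisible by 100 but not 400, so not leap.
Leap years: 11 − 1 = 10.

10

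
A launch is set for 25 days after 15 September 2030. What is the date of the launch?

10 October 2030

Count 25 days after September 15, 2030:
September 2030: 30 − 15 = 15 days remain.
October 1–10, 2030: 10 days.
Total: 15 + 10 = 25 days.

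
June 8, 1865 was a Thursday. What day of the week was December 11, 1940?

Wednesday

From June 8, 1865 to June 8, 1940: 75 years, of which 18 contain a Feb 29 — 57×365 + 18×366 = 27393 days.
(1900 is not a leap year (divisible by 100 but not 400).)
June 1940: 30 − 8 = 22 days remain.
Then July (31), August (31), September (30), October (31), November (30): 31 + 31 + 30 + 31 + 30 = 153 days.
December 1–11, 1940: 11 days.
Residual: 186 days.
Total: 27579 days.
27579 mod 7 = 6, so 6 days after Thursday is Wednesday.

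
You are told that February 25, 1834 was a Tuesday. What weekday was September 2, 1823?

Count forward from the earlier date (September 2, 1823) to the later (February 25, 1834):
Day-of-year of September 2, 1823: 245.
Day-of-year of February 25, 1834: 56.
1823 has 365 days, so 365 − 245 = 120 days remain in 1823.
Full years 1824–1833: 7 common + 3 leap = 7×365 + 3×366 = 3653 days.
Total: 120 + 3653 + 56 = 3829 days.
3829 is a multiple of 7, so September 2, 1823 falls on the same weekday: Tuesday.

Tuesday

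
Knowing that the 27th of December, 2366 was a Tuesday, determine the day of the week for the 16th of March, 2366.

Wednesday

Count forward from the earlier date (March 16, 2366) to the later (December 27, 2366):
March 2366: 31 − 16 = 15 days remain.
Then April (30), May (31), June (30), July (31), August (31), September (30), October (31), November (30): 30 + 31 + 30 + 31 + 31 + 30 + 31 + 30 = 244 days.
December 1–27, 2366: 27 days.
Total: 15 + 244 + 27 = 286 days.
286 mod 7 = 6, so 6 days before Tuesday is Wednesday.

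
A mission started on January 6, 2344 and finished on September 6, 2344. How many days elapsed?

January 2344: 31 − 6 = 25 days remain.
Then February 2344 (29), March (31), April (30), May (31), June (30), July (31), August (31): 29 + 31 + 30 + 31 + 30 + 31 + 31 = 213 days.
September 1–6, 2344: 6 days.
Total: 25 + 213 + 6 = 244 days.

244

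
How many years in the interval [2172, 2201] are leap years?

Years divisible by 4 in [2172, 2201]: 2172, 2176, 2180, 2184, 2188, 2192, 2196, 2200.
Of these, 2200 is divisible by 100 but not 400, so not leap.
Leap years: 8 − 1 = 7.

7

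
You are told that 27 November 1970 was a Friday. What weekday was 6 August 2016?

Saturday

Day-of-year of November 27, 1970: 331.
Day-of-year of August 6, 2016: 219.
1970 has 365 days, so 365 − 331 = 34 days remain in 1970.
Full years 1971–2015: 34 common + 11 leap = 34×365 + 11×366 = 16436 days.
Total: 34 + 16436 + 219 = 16689 days.
16689 mod 7 = 1, so 1 day after Friday is Saturday.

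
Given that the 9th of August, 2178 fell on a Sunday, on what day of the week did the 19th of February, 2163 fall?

Count forward from the earlier date (February 19, 2163) to the later (August 9, 2178):
Day-of-year of February 19, 2163: 50.
Day-of-year of August 9, 2178: 221.
2163 has 365 days, so 365 − 50 = 315 days remain in 2163.
Full years 2164–2177: 10 common + 4 leap = 10×365 + 4×366 = 5114 days.
Total: 315 + 5114 + 221 = 5650 days.
5650 mod 7 = 1, so 1 day before Sunday is Saturday.

Saturday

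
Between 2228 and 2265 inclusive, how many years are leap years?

10

Years divisible by 4 in [2228, 2265]: 2228, 2232, 2236, 2240, 2244, 2248, 2252, 2256, 2260, 2264.
No century exceptions apply. Count: 10.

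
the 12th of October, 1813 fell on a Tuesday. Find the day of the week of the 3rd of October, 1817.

Day-of-year of October 12, 1813: 285.
Day-of-year of October 3, 1817: 276.
1813 has 365 days, so 365 − 285 = 80 days remain in 1813.
Full years: 1814: 365; 1815: 365; 1816: 366. Sum = 1096.
Total: 80 + 1096 + 276 = 1452 days.
1452 mod 7 = 3, so 3 days after Tuesday is Friday.

Friday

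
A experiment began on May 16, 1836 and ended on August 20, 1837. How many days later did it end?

Day-of-year of May 16, 1836: 137.
Day-of-year of August 20, 1837: 232.
1836 has 366 days, so 366 − 137 = 229 days remain in 1836.
Total: 229 + 232 = 461 days.

461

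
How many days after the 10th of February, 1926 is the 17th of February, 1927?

February 10, 1926 → February 10, 1927: 365 days.
Within February 1927: 17 − 10 = 7 days.
Total: 372 days.

372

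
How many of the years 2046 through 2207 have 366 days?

38

Years divisible by 4: 2048, 2052, …, 2204 — 40 in all.
Of these, 2100, 2200 are divisible by 100 but not 400, so not leap.
Leap years: 40 − 2 = 38.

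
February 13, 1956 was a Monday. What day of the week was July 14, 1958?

Day-of-year of February 13, 1956: 44.
Day-of-year of July 14, 1958: 195.
1956 has 366 days, so 366 − 44 = 322 days remain in 1956.
Full years: 1957: 365. Sum = 365.
Total: 322 + 365 + 195 = 882 days.
882 is a multiple of 7, so July 14, 1958 falls on the same weekday: Monday.

Monday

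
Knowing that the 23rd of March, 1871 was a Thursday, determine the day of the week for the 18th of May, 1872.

March 1871: 31 − 23 = 8 days remain.
Then 13 full months totalling 396 days.
May 1–18, 1872: 18 days.
Total: 8 + 396 + 18 = 422 days.
422 mod 7 = 2, so 2 days after Thursday is Saturday.

Saturday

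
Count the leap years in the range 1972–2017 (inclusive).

Years divisible by 4 in [1972, 2017]: 1972, 1976, 1980, 1984, 1988, 1992, 1996, 2000, 2004, 2008, 2012, 2016.
2000 is divisible by 400, so still leap.
No century exceptions apply. Count: 12.

12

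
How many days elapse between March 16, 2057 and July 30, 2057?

136

March 2057: 31 − 16 = 15 days remain.
Then April (30), May (31), June (30): 30 + 31 + 30 = 91 days.
July 1–30, 2057: 30 days.
Total: 15 + 91 + 30 = 136 days.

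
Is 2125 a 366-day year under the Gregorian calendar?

No

2125 is not a leap year.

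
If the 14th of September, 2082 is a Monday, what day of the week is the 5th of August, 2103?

Sunday

Day-of-year of September 14, 2082: 257.
Day-of-year of August 5, 2103: 217.
2082 has 365 days, so 365 − 257 = 108 days remain in 2082.
Full years 2083–2102: 16 common + 4 leap = 16×365 + 4×366 = 7304 days.
Total: 108 + 7304 + 217 = 7629 days.
7629 mod 7 = 6, so 6 days after Monday is Sunday.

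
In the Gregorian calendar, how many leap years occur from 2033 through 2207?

Years divisible by 4: 2036, 2040, …, 2204 — 43 in all.
Of these, 2100, 2200 are divisible by 100 but not 400, so not leap.
Leap years: 43 − 2 = 41.

41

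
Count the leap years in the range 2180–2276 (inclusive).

24

Years divisible by 4: 2180, 2184, …, 2276 — 25 in all.
Of these, 2200 is divisible by 100 but not 400, so not leap.
Leap years: 25 − 1 = 24.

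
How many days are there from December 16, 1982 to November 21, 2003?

7645

From December 16, 1982 to December 16, 2002: 20 years, of which 5 contain a Feb 29 — 15×365 + 5×366 = 7305 days.
(2000 is a leap year (divisible by 400).)
December 2002: 31 − 16 = 15 days remain.
Then 10 full months totalling 304 days.
November 1–21, 2003: 21 days.
Residual: 340 days.
Total: 7645 days.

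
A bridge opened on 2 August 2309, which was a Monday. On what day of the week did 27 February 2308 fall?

Thursday

Count forward from the earlier date (February 27, 2308) to the later (August 2, 2309):
Day-of-year of February 27, 2308: 58.
Day-of-year of August 2, 2309: 214.
2308 has 366 days, so 366 − 58 = 308 days remain in 2308.
Total: 308 + 214 = 522 days.
522 mod 7 = 4, so 4 days before Monday is Thursday.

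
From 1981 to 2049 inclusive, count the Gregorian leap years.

17

Years divisible by 4: 1984, 1988, …, 2048 — 17 in all.
2000 is divisible by 400, so still leap.
No century exceptions apply. Count: 17.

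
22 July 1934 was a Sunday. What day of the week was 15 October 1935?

Tuesday

July 22, 1934 → July 22, 1935: 365 days.
July 1935: 31 − 22 = 9 days remain.
Then August (31), September (30): 31 + 30 = 61 days.
October 1–15, 1935: 15 days.
Residual: 85 days.
Total: 450 days.
450 mod 7 = 2, so 2 days after Sunday is Tuesday.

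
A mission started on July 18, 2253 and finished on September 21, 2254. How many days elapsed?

July 2253: 31 − 18 = 13 days remain.
Then 13 full months totalling 396 days.
September 1–21, 2254: 21 days.
Total: 13 + 396 + 21 = 430 days.

430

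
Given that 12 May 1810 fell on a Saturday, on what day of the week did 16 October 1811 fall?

Day-of-year of May 12, 1810: 132.
Day-of-year of October 16, 1811: 289.
1810 has 365 days, so 365 − 132 = 233 days remain in 1810.
Total: 233 + 289 = 522 days.
522 mod 7 = 4, so 4 days after Saturday is Wednesday.

Wednesday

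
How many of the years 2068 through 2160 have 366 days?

Years divisible by 4: 2068, 2072, …, 2160 — 24 in all.
Of these, 2100 is divisible by 100 but not 400, so not leap.
Leap years: 24 − 1 = 23.

23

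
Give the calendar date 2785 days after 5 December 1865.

21 July 1873

Count 2785 days after December 5, 1865:
From December 5, 1865 to December 5, 1872: 7 years, of which 2 contain a Feb 29 — 5×365 + 2×366 = 2557 days.
December 1872: 31 − 5 = 26 days remain.
Then January (31), February 1873 (28), March (31), April (30), May (31), June (30): 31 + 28 + 31 + 30 + 31 + 30 = 181 days.
July 1–21, 1873: 21 days.
Residual: 228 days.
Total: 2785 days.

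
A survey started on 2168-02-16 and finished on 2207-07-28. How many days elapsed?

Day-of-year of February 16, 2168: 47.
Day-of-year of July 28, 2207: 209.
2168 has 366 days, so 366 − 47 = 319 days remain in 2168.
Full years 2169–2206: 30 common + 8 leap = 30×365 + 8×366 = 13878 days.
Total: 319 + 13878 + 209 = 14406 days.

14406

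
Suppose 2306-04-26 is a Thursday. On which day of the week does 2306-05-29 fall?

April 2306: 30 − 26 = 4 days remain.
May 1–29, 2306: 29 days.
Total: 4 + 29 = 33 days.
33 mod 7 = 5, so 5 days after Thursday is Tuesday.

Tuesday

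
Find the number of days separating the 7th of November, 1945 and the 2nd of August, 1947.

633

November 7, 1945 → November 7, 1946: 365 days.
November 1946: 30 − 7 = 23 days remain.
Then December (31), January (31), February 1947 (28), March (31), April (30), May (31), June (30), July (31): 31 + 31 + 28 + 31 + 30 + 31 + 30 + 31 = 243 days.
August 1–2, 1947: 2 days.
Residual: 268 days.
Total: 633 days.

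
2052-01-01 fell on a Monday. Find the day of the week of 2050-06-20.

Monday

Count forward from the earlier date (June 20, 2050) to the later (January 1, 2052):
June 20, 2050 → June 20, 2051: 365 days.
June 2051: 30 − 20 = 10 days remain.
Then July (31), August (31), September (30), October (31), November (30), December (31): 31 + 31 + 30 + 31 + 30 + 31 = 184 days.
January 1, 2052: 1 day.
Residual: 195 days.
Total: 560 days.
560 is a multiple of 7, so 2050-06-20 falls on the same weekday: Monday.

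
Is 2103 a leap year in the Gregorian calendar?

2103 is not a leap year.

No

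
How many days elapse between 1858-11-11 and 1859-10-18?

341

Day-of-year of November 11, 1858: 315.
Day-of-year of October 18, 1859: 291.
1858 has 365 days, so 365 − 315 = 50 days remain in 1858.
Total: 50 + 291 = 341 days.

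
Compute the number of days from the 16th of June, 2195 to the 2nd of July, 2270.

Day-of-year of June 16, 2195: 167.
Day-of-year of July 2, 2270: 183.
2195 has 365 days, so 365 − 167 = 198 days remain in 2195.
Full years 2196–2269: 56 common + 18 leap = 56×365 + 18×366 = 27028 days.
Total: 198 + 27028 + 183 = 27409 days.

27409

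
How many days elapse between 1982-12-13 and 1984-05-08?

512

December 13, 1982 → December 13, 1983: 365 days.
December 1983: 31 − 13 = 18 days remain.
Then January (31), February 1984 (29), March (31), April (30): 31 + 29 + 31 + 30 = 121 days.
May 1–8, 1984: 8 days.
Residual: 147 days.
Total: 512 days.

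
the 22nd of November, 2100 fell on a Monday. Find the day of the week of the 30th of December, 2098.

Count forward from the earlier date (December 30, 2098) to the later (November 22, 2100):
December 30, 2098 → December 30, 2099: 365 days.
December 2099: 31 − 30 = 1 day remains.
Then 10 full months totalling 304 days.
November 1–22, 2100: 22 days.
Residual: 327 days.
Total: 692 days.
692 mod 7 = 6, so 6 days before Monday is Tuesday.

Tuesday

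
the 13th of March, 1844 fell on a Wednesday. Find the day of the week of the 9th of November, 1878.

Saturday

Day-of-year of March 13, 1844: 73.
Day-of-year of November 9, 1878: 313.
1844 has 366 days, so 366 − 73 = 293 days remain in 1844.
Full years 1845–1877: 25 common + 8 leap = 25×365 + 8×366 = 12053 days.
Total: 293 + 12053 + 313 = 12659 days.
12659 mod 7 = 3, so 3 days after Wednesday is Saturday.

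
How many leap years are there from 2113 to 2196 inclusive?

21

Years divisible by 4: 2116, 2120, …, 2196 — 21 in all.
No century exceptions apply. Count: 21.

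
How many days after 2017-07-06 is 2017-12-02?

149

July 2017: 31 − 6 = 25 days remain.
Then August (31), September (30), October (31), November (30): 31 + 30 + 31 + 30 = 122 days.
December 1–2, 2017: 2 days.
Total: 25 + 122 + 2 = 149 days.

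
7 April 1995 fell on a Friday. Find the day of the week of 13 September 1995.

April 1995: 30 − 7 = 23 days remain.
Then May (31), June (30), July (31), August (31): 31 + 30 + 31 + 31 = 123 days.
September 1–13, 1995: 13 days.
Total: 23 + 123 + 13 = 159 days.
159 mod 7 = 5, so 5 days after Friday is Wednesday.

Wednesday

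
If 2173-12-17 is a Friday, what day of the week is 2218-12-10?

Thursday

Day-of-year of December 17, 2173: 351.
Day-of-year of December 10, 2218: 344.
2173 has 365 days, so 365 − 351 = 14 days remain in 2173.
Full years 2174–2217: 34 common + 10 leap = 34×365 + 10×366 = 16070 days.
Total: 14 + 16070 + 344 = 16428 days.
16428 mod 7 = 6, so 6 days after Friday is Thursday.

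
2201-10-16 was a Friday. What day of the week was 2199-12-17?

Tuesday

Count forward from the earlier date (December 17, 2199) to the later (October 16, 2201):
December 17, 2199 → December 17, 2200: 365 days (2200 is not a leap year (divisible by 100 but not 400)).
December 2200: 31 − 17 = 14 days remain.
Then 9 full months totalling 273 days.
October 1–16, 2201: 16 days.
Residual: 303 days.
Total: 668 days.
668 mod 7 = 3, so 3 days before Friday is Tuesday.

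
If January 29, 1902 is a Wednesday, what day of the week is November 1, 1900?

Thursday

Count forward from the earlier date (November 1, 1900) to the later (January 29, 1902):
November 1900: 30 − 1 = 29 days remain.
Then 13 full months totalling 396 days.
January 1–29, 1902: 29 days.
Total: 29 + 396 + 29 = 454 days.
454 mod 7 = 6, so 6 days before Wednesday is Thursday.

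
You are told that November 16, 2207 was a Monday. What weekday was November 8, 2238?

Day-of-year of November 16, 2207: 320.
Day-of-year of November 8, 2238: 312.
2207 has 365 days, so 365 − 320 = 45 days remain in 2207.
Full years 2208–2237: 22 common + 8 leap = 22×365 + 8×366 = 10958 days.
Total: 45 + 10958 + 312 = 11315 days.
11315 mod 7 = 3, so 3 days after Monday is Thursday.

Thursday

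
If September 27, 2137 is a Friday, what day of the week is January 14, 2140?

Thursday

September 27, 2137 → September 27, 2138: 365 days.
September 27, 2138 → September 27, 2139: 365 days.
September 2139: 30 − 27 = 3 days remain.
Then October (31), November (30), December (31): 31 + 30 + 31 = 92 days.
January 1–14, 2140: 14 days.
Residual: 109 days.
Total: 839 days.
839 mod 7 = 6, so 6 days after Friday is Thursday.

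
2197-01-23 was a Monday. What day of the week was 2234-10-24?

Friday

From January 23, 2197 to January 23, 2234: 37 years, of which 8 contain a Feb 29 — 29×365 + 8×366 = 13513 days.
(2200 is not a leap year (divisible by 100 but not 400).)
January 2234: 31 − 23 = 8 days remain.
Then February 2234 (28), March (31), April (30), May (31), June (30), July (31), August (31), September (30): 28 + 31 + 30 + 31 + 30 + 31 + 31 + 30 = 242 days.
October 1–24, 2234: 24 days.
Residual: 274 days.
Total: 13787 days.
13787 mod 7 = 4, so 4 days after Monday is Friday.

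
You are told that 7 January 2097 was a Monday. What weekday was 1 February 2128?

Sunday

Day-of-year of January 7, 2097: 7.
Day-of-year of February 1, 2128: 32.
2097 has 365 days, so 365 − 7 = 358 days remain in 2097.
Full years 2098–2127: 24 common + 6 leap = 24×365 + 6×366 = 10956 days.
Total: 358 + 10956 + 32 = 11346 days.
11346 mod 7 = 6, so 6 days after Monday is Sunday.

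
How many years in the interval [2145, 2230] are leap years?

20

Years divisible by 4: 2148, 2152, …, 2228 — 21 in all.
Of these, 2200 is divisible by 100 but not 400, so not leap.
Leap years: 21 − 1 = 20.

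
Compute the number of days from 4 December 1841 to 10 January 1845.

December 4, 1841 → December 4, 1842: 365 days.
December 4, 1842 → December 4, 1843: 365 days.
December 4, 1843 → December 4, 1844: 366 days (1844 is a leap year).
December 1844: 31 − 4 = 27 days remain.
January 1–10, 1845: 10 days.
Residual: 37 days.
Total: 1133 days.

1133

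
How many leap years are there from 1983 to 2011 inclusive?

Years divisible by 4 in [1983, 2011]: 1984, 1988, 1992, 1996, 2000, 2004, 2008.
2000 is divisible by 400, so still leap.
No century exceptions apply. Count: 7.

7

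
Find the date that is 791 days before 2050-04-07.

2048-02-06

Count 791 days before April 7, 2050:
February 6, 2048 → February 6, 2049: 366 days (2048 is a leap year).
February 6, 2049 → February 6, 2050: 365 days.
February 2050: 28 − 6 = 22 days remain (2050 is not a leap year, so February has 28 days).
Then March (31): 31 days.
April 1–7, 2050: 7 days.
Residual: 60 days.
Total: 791 days.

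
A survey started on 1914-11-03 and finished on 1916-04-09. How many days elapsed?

November 3, 1914 → November 3, 1915: 365 days.
November 1915: 30 − 3 = 27 days remain.
Then December (31), January (31), February 1916 (29), March (31): 31 + 31 + 29 + 31 = 122 days.
April 1–9, 1916: 9 days.
Residual: 158 days.
Total: 523 days.

523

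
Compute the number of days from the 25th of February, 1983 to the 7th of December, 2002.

Day-of-year of February 25, 1983: 56.
Day-of-year of December 7, 2002: 341.
1983 has 365 days, so 365 − 56 = 309 days remain in 1983.
Full years 1984–2001: 13 common + 5 leap = 13×365 + 5×366 = 6575 days.
Total: 309 + 6575 + 341 = 7225 days.

7225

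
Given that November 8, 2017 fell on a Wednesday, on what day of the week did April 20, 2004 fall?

Count forward from the earlier date (April 20, 2004) to the later (November 8, 2017):
From April 20, 2004 to April 20, 2017: 13 years, of which 3 contain a Feb 29 — 10×365 + 3×366 = 4748 days.
April 2017: 30 − 20 = 10 days remain.
Then May (31), June (30), July (31), August (31), September (30), October (31): 31 + 30 + 31 + 31 + 30 + 31 = 184 days.
November 1–8, 2017: 8 days.
Residual: 202 days.
Total: 4950 days.
4950 mod 7 = 1, so 1 day before Wednesday is Tuesday.

Tuesday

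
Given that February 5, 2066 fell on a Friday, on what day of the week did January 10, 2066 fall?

Sunday

Count forward from the earlier date (January 10, 2066) to the later (February 5, 2066):
January 2066: 31 − 10 = 21 days remain.
February 1–5, 2066: 5 days (2066 is not a leap year).
Total: 21 + 5 = 26 days.
26 mod 7 = 5, so 5 days before Friday is Sunday.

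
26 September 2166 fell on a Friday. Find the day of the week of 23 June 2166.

Monday

Count forward from the earlier date (June 23, 2166) to the later (September 26, 2166):
June 2166: 30 − 23 = 7 days remain.
Then July (31), August (31): 31 + 31 = 62 days.
September 1–26, 2166: 26 days.
Total: 7 + 62 + 26 = 95 days.
95 mod 7 = 4, so 4 days before Friday is Monday.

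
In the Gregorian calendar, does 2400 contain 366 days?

Yes

2400 is a leap year (divisible by 400).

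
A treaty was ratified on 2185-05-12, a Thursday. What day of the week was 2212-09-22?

Tuesday

From May 12, 2185 to May 12, 2212: 27 years, of which 6 contain a Feb 29 — 21×365 + 6×366 = 9861 days.
(2200 is not a leap year (divisible by 100 but not 400).)
May 2212: 31 − 12 = 19 days remain.
Then June (30), July (31), August (31): 30 + 31 + 31 = 92 days.
September 1–22, 2212: 22 days.
Residual: 133 days.
Total: 9994 days.
9994 mod 7 = 5, so 5 days after Thursday is Tuesday.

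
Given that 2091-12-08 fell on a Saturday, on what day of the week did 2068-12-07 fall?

Count forward from the earlier date (December 7, 2068) to the later (December 8, 2091):
From December 7, 2068 to December 7, 2091: 23 years, of which 5 contain a Feb 29 — 18×365 + 5×366 = 8400 days.
Within December 2091: 8 − 7 = 1 day.
Total: 8401 days.
8401 mod 7 = 1, so 1 day before Saturday is Friday.

Friday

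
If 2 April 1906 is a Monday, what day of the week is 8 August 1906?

April 1906: 30 − 2 = 28 days remain.
Then May (31), June (30), July (31): 31 + 30 + 31 = 92 days.
August 1–8, 1906: 8 days.
Total: 28 + 92 + 8 = 128 days.
128 mod 7 = 2, so 2 days after Monday is Wednesday.

Wednesday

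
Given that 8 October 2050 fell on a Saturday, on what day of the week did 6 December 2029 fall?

Thursday

Count forward from the earlier date (December 6, 2029) to the later (October 8, 2050):
From December 6, 2029 to December 6, 2049: 20 years, of which 5 contain a Feb 29 — 15×365 + 5×366 = 7305 days.
December 2049: 31 − 6 = 25 days remain.
Then 9 full months totalling 273 days.
October 1–8, 2050: 8 days.
Residual: 306 days.
Total: 7611 days.
7611 mod 7 = 2, so 2 days before Saturday is Thursday.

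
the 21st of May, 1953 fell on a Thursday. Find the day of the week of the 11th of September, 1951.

Count forward from the earlier date (September 11, 1951) to the later (May 21, 1953):
September 11, 1951 → September 11, 1952: 366 days (1952 is a leap year).
September 1952: 30 − 11 = 19 days remain.
Then October (31), November (30), December (31), January (31), February 1953 (28), March (31), April (30): 31 + 30 + 31 + 31 + 28 + 31 + 30 = 212 days.
May 1–21, 1953: 21 days.
Residual: 252 days.
Total: 618 days.
618 mod 7 = 2, so 2 days before Thursday is Tuesday.

Tuesday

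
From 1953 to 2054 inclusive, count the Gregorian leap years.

Years divisible by 4: 1956, 1960, …, 2052 — 25 in all.
2000 is divisible by 400, so still leap.
No century exceptions apply. Count: 25.

25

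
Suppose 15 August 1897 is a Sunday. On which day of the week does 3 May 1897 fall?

Monday

Count forward from the earlier date (May 3, 1897) to the later (August 15, 1897):
May 1897: 31 − 3 = 28 days remain.
Then June (30), July (31): 30 + 31 = 61 days.
August 1–15, 1897: 15 days.
Total: 28 + 61 + 15 = 104 days.
104 mod 7 = 6, so 6 days before Sunday is Monday.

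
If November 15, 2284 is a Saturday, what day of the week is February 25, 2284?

Monday

Count forward from the earlier date (February 25, 2284) to the later (November 15, 2284):
February 2284: 29 − 25 = 4 days remain (2284 is a leap year, so February has 29 days).
Then March (31), April (30), May (31), June (30), July (31), August (31), September (30), October (31): 31 + 30 + 31 + 30 + 31 + 31 + 30 + 31 = 245 days.
November 1–15, 2284: 15 days.
Total: 4 + 245 + 15 = 264 days.
264 mod 7 = 5, so 5 days before Saturday is Monday.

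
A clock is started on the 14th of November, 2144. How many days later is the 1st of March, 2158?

From November 14, 2144 to November 14, 2157: 13 years, of which 3 contain a Feb 29 — 10×365 + 3×366 = 4748 days.
November 2157: 30 − 14 = 16 days remain.
Then December (31), January (31), February 2158 (28): 31 + 31 + 28 = 90 days.
March 1, 2158: 1 day.
Residual: 107 days.
Total: 4855 days.

4855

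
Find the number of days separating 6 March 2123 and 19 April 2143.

Day-of-year of March 6, 2123: 65.
Day-of-year of April 19, 2143: 109.
2123 has 365 days, so 365 − 65 = 300 days remain in 2123.
Full years 2124–2142: 14 common + 5 leap = 14×365 + 5×366 = 6940 days.
Total: 300 + 6940 + 109 = 7349 days.

7349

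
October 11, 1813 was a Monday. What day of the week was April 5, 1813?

Monday

Count forward from the earlier date (April 5, 1813) to the later (October 11, 1813):
April 1813: 30 − 5 = 25 days remain.
Then May (31), June (30), July (31), August (31), September (30): 31 + 30 + 31 + 31 + 30 = 153 days.
October 1–11, 1813: 11 days.
Total: 25 + 153 + 11 = 189 days.
189 is a multiple of 7, so April 5, 1813 falls on the same weekday: Monday.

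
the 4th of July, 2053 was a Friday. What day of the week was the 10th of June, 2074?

Sunday

Day-of-year of July 4, 2053: 185.
Day-of-year of June 10, 2074: 161.
2053 has 365 days, so 365 − 185 = 180 days remain in 2053.
Full years 2054–2073: 15 common + 5 leap = 15×365 + 5×366 = 7305 days.
Total: 180 + 7305 + 161 = 7646 days.
7646 mod 7 = 2, so 2 days after Friday is Sunday.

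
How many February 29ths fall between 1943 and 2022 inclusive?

20

Years divisible by 4: 1944, 1948, …, 2020 — 20 in all.
2000 is divisible by 400, so still leap.
No century exceptions apply. Count: 20.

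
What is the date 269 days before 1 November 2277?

5 February 2277

Count 269 days before November 1, 2277:
February 2277: 28 − 5 = 23 days remain (2277 is not a leap year, so February has 28 days).
Then March (31), April (30), May (31), June (30), July (31), August (31), September (30), October (31): 31 + 30 + 31 + 30 + 31 + 31 + 30 + 31 = 245 days.
November 1, 2277: 1 day.
Total: 23 + 245 + 1 = 269 days.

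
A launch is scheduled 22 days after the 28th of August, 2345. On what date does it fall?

the 19th of September, 2345

Count 22 days after August 28, 2345:
August 2345: 31 − 28 = 3 days remain.
September 1–19, 2345: 19 days.
Total: 3 + 19 = 22 days.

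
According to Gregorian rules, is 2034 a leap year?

2034 is not a leap year.

No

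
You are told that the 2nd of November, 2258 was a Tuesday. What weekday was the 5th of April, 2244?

Count forward from the earlier date (April 5, 2244) to the later (November 2, 2258):
Day-of-year of April 5, 2244: 96.
Day-of-year of November 2, 2258: 306.
2244 has 366 days, so 366 − 96 = 270 days remain in 2244.
Full years 2245–2257: 10 common + 3 leap = 10×365 + 3×366 = 4748 days.
Total: 270 + 4748 + 306 = 5324 days.
5324 mod 7 = 4, so 4 days before Tuesday is Friday.

Friday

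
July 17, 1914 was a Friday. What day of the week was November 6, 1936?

Friday

From July 17, 1914 to July 17, 1936: 22 years, of which 6 contain a Feb 29 — 16×365 + 6×366 = 8036 days.
July 1936: 31 − 17 = 14 days remain.
Then August (31), September (30), October (31): 31 + 30 + 31 = 92 days.
November 1–6, 1936: 6 days.
Residual: 112 days.
Total: 8148 days.
8148 is a multiple of 7, so November 6, 1936 falls on the same weekday: Friday.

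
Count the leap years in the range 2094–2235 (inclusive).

33

Years divisible by 4: 2096, 2100, …, 2232 — 35 in all.
Of these, 2100, 2200 are divisible by 100 but not 400, so not leap.
Leap years: 35 − 2 = 33.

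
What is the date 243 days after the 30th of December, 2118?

the 30th of August, 2119

Count 243 days after December 30, 2118:
Day-of-year of December 30, 2118: 364.
Day-of-year of August 30, 2119: 242.
2118 has 365 days, so 365 − 364 = 1 days remain in 2118.
Total: 1 + 242 = 243 days.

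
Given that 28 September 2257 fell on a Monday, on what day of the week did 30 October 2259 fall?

September 2257: 30 − 28 = 2 days remain.
Then 24 full months totalling 730 days.
October 1–30, 2259: 30 days.
Total: 2 + 730 + 30 = 762 days.
762 mod 7 = 6, so 6 days after Monday is Sunday.

Sunday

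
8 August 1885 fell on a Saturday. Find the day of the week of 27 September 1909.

From August 8, 1885 to August 8, 1909: 24 years, of which 5 contain a Feb 29 — 19×365 + 5×366 = 8765 days.
(1900 is not a leap year (divisible by 100 but not 400).)
August 1909: 31 − 8 = 23 days remain.
September 1–27, 1909: 27 days.
Residual: 50 days.
Total: 8815 days.
8815 mod 7 = 2, so 2 days after Saturday is Monday.

Monday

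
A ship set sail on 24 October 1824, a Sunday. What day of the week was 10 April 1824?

Saturday

Count forward from the earlier date (April 10, 1824) to the later (October 24, 1824):
April 1824: 30 − 10 = 20 days remain.
Then May (31), June (30), July (31), August (31), September (30): 31 + 30 + 31 + 31 + 30 = 153 days.
October 1–24, 1824: 24 days.
Total: 20 + 153 + 24 = 197 days.
197 mod 7 = 1, so 1 day before Sunday is Saturday.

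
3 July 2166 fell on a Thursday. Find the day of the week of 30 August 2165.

Friday

Count forward from the earlier date (August 30, 2165) to the later (July 3, 2166):
August 2165: 31 − 30 = 1 day remains.
Then 10 full months totalling 303 days.
July 1–3, 2166: 3 days.
Total: 1 + 303 + 3 = 307 days.
307 mod 7 = 6, so 6 days before Thursday is Friday.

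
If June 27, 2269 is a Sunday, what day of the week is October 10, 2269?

Sunday

June 2269: 30 − 27 = 3 days remain.
Then July (31), August (31), September (30): 31 + 31 + 30 = 92 days.
October 1–10, 2269: 10 days.
Total: 3 + 92 + 10 = 105 days.
105 is a multiple of 7, so October 10, 2269 falls on the same weekday: Sunday.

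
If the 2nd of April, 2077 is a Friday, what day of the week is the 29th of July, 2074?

Count forward from the earlier date (July 29, 2074) to the later (April 2, 2077):
July 29, 2074 → July 29, 2075: 365 days.
July 29, 2075 → July 29, 2076: 366 days (2076 is a leap year).
July 2076: 31 − 29 = 2 days remain.
Then August (31), September (30), October (31), November (30), December (31), January (31), February 2077 (28), March (31): 31 + 30 + 31 + 30 + 31 + 31 + 28 + 31 = 243 days.
April 1–2, 2077: 2 days.
Residual: 247 days.
Total: 978 days.
978 mod 7 = 5, so 5 days before Friday is Sunday.

Sunday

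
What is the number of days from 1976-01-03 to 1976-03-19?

January 1976: 31 − 3 = 28 days remain.
Then February 1976 (29): 29 days.
March 1–19, 1976: 19 days.
Total: 28 + 29 + 19 = 76 days.

76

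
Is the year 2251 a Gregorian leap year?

2251 is not a leap year.

No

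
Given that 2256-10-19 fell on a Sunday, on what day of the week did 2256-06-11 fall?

Wednesday

Count forward from the earlier date (June 11, 2256) to the later (October 19, 2256):
June 2256: 30 − 11 = 19 days remain.
Then July (31), August (31), September (30): 31 + 31 + 30 = 92 days.
October 1–19, 2256: 19 days.
Total: 19 + 92 + 19 = 130 days.
130 mod 7 = 4, so 4 days before Sunday is Wednesday.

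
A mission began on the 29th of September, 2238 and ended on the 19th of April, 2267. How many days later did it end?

From September 29, 2238 to September 29, 2266: 28 years, of which 7 contain a Feb 29 — 21×365 + 7×366 = 10227 days.
September 2266: 30 − 29 = 1 day remains.
Then October (31), November (30), December (31), January (31), February 2267 (28), March (31): 31 + 30 + 31 + 31 + 28 + 31 = 182 days.
April 1–19, 2267: 19 days.
Residual: 202 days.
Total: 10429 days.

10429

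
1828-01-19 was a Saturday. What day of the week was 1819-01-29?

Friday

Count forward from the earlier date (January 29, 1819) to the later (January 19, 1828):
From January 29, 1819 to January 29, 1827: 8 years, of which 2 contain a Feb 29 — 6×365 + 2×366 = 2922 days.
January 1827: 31 − 29 = 2 days remain.
Then 11 full months totalling 334 days.
January 1–19, 1828: 19 days.
Residual: 355 days.
Total: 3277 days.
3277 mod 7 = 1, so 1 day before Saturday is Friday.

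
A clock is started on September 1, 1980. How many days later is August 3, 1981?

336

Day-of-year of September 1, 1980: 245.
Day-of-year of August 3, 1981: 215.
1980 has 366 days, so 366 − 245 = 121 days remain in 1980.
Total: 121 + 215 = 336 days.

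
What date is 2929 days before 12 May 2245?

5 May 2237

Count 2929 days before May 12, 2245:
Day-of-year of May 5, 2237: 125.
Day-of-year of May 12, 2245: 132.
2237 has 365 days, so 365 − 125 = 240 days remain in 2237.
Full years 2238–2244: 5 common + 2 leap = 5×365 + 2×366 = 2557 days.
Total: 240 + 2557 + 132 = 2929 days.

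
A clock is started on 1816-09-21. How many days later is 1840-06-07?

8660

From September 21, 1816 to September 21, 1839: 23 years, of which 5 contain a Feb 29 — 18×365 + 5×366 = 8400 days.
September 1839: 30 − 21 = 9 days remain.
Then October (31), November (30), December (31), January (31), February 1840 (29), March (31), April (30), May (31): 31 + 30 + 31 + 31 + 29 + 31 + 30 + 31 = 244 days.
June 1–7, 1840: 7 days.
Residual: 260 days.
Total: 8660 days.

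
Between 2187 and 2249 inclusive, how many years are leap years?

15

Years divisible by 4: 2188, 2192, …, 2248 — 16 in all.
Of these, 2200 is divisible by 100 but not 400, so not leap.
Leap years: 16 − 1 = 15.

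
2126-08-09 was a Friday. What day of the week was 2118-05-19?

Thursday

Count forward from the earlier date (May 19, 2118) to the later (August 9, 2126):
Day-of-year of May 19, 2118: 139.
Day-of-year of August 9, 2126: 221.
2118 has 365 days, so 365 − 139 = 226 days remain in 2118.
Full years 2119–2125: 5 common + 2 leap = 5×365 + 2×366 = 2557 days.
Total: 226 + 2557 + 221 = 3004 days.
3004 mod 7 = 1, so 1 day before Friday is Thursday.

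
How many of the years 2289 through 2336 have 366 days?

Years divisible by 4 in [2289, 2336]: 2292, 2296, 2300, 2304, 2308, 2312, 2316, 2320, 2324, 2328, 2332, 2336.
Of these, 2300 is divisible by 100 but not 400, so not leap.
Leap years: 12 − 1 = 11.

11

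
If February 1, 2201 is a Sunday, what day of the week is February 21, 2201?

Saturday

Within February 2201: 21 − 1 = 20 days.
20 mod 7 = 6, so 6 days after Sunday is Saturday.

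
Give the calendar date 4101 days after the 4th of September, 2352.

the 27th of November, 2363

Count 4101 days after September 4, 2352:
Day-of-year of September 4, 2352: 248.
Day-of-year of November 27, 2363: 331.
2352 has 366 days, so 366 − 248 = 118 days remain in 2352.
Full years 2353–2362: 8 common + 2 leap = 8×365 + 2×366 = 3652 days.
Total: 118 + 3652 + 331 = 4101 days.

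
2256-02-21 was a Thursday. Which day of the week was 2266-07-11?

Day-of-year of February 21, 2256: 52.
Day-of-year of July 11, 2266: 192.
2256 has 366 days, so 366 − 52 = 314 days remain in 2256.
Full years 2257–2265: 7 common + 2 leap = 7×365 + 2×366 = 3287 days.
Total: 314 + 3287 + 192 = 3793 days.
3793 mod 7 = 6, so 6 days after Thursday is Wednesday.

Wednesday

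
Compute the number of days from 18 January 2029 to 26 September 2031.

981

January 18, 2029 → January 18, 2030: 365 days.
January 18, 2030 → January 18, 2031: 365 days.
January 2031: 31 − 18 = 13 days remain.
Then February 2031 (28), March (31), April (30), May (31), June (30), July (31), August (31): 28 + 31 + 30 + 31 + 30 + 31 + 31 = 212 days.
September 1–26, 2031: 26 days.
Residual: 251 days.
Total: 981 days.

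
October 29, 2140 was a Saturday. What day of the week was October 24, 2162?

Sunday

From October 29, 2140 to October 29, 2161: 21 years, of which 5 contain a Feb 29 — 16×365 + 5×366 = 7670 days.
October 2161: 31 − 29 = 2 days remain.
Then 11 full months totalling 334 days.
October 1–24, 2162: 24 days.
Residual: 360 days.
Total: 8030 days.
8030 mod 7 = 1, so 1 day after Saturday is Sunday.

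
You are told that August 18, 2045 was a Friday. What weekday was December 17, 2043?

Thursday

Count forward from the earlier date (December 17, 2043) to the later (August 18, 2045):
Day-of-year of December 17, 2043: 351.
Day-of-year of August 18, 2045: 230.
2043 has 365 days, so 365 − 351 = 14 days remain in 2043.
Full years: 2044: 366. Sum = 366.
Total: 14 + 366 + 230 = 610 days.
610 mod 7 = 1, so 1 day before Friday is Thursday.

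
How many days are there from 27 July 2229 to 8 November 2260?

Day-of-year of July 27, 2229: 208.
Day-of-year of November 8, 2260: 313.
2229 has 365 days, so 365 − 208 = 157 days remain in 2229.
Full years 2230–2259: 23 common + 7 leap = 23×365 + 7×366 = 10957 days.
Total: 157 + 10957 + 313 = 11427 days.

11427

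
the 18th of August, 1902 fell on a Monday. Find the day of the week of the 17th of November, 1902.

August 1902: 31 − 18 = 13 days remain.
Then September (30), October (31): 30 + 31 = 61 days.
November 1–17, 1902: 17 days.
Total: 13 + 61 + 17 = 91 days.
91 is a multiple of 7, so the 17th of November, 1902 falls on the same weekday: Monday.

Monday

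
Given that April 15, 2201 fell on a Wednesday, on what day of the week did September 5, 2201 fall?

Saturday

April 2201: 30 − 15 = 15 days remain.
Then May (31), June (30), July (31), August (31): 31 + 30 + 31 + 31 = 123 days.
September 1–5, 2201: 5 days.
Total: 15 + 123 + 5 = 143 days.
143 mod 7 = 3, so 3 days after Wednesday is Saturday.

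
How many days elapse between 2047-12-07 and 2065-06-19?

6404

Day-of-year of December 7, 2047: 341.
Day-of-year of June 19, 2065: 170.
2047 has 365 days, so 365 − 341 = 24 days remain in 2047.
Full years 2048–2064: 12 common + 5 leap = 12×365 + 5×366 = 6210 days.
Total: 24 + 6210 + 170 = 6404 days.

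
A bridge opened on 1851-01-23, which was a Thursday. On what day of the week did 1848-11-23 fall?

Count forward from the earlier date (November 23, 1848) to the later (January 23, 1851):
November 23, 1848 → November 23, 1849: 365 days.
November 23, 1849 → November 23, 1850: 365 days.
November 1850: 30 − 23 = 7 days remain.
Then December (31): 31 days.
January 1–23, 1851: 23 days.
Residual: 61 days.
Total: 791 days.
791 is a multiple of 7, so 1848-11-23 falls on the same weekday: Thursday.

Thursday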